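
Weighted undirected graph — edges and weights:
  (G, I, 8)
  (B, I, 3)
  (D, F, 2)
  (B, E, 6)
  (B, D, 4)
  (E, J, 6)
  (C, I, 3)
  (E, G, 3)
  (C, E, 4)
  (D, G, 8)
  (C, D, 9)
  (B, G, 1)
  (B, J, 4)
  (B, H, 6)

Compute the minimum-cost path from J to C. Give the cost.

Some routes from J to C:
J -> B -> I -> C: 4 + 3 + 3 = 10
J -> B -> G -> I -> C: 4 + 1 + 8 + 3 = 16
J -> B -> E -> C: 4 + 6 + 4 = 14
J -> E -> G -> B -> I -> C: 6 + 3 + 1 + 3 + 3 = 16
J -> B -> G -> E -> C: 4 + 1 + 3 + 4 = 12
J -> E -> C: 6 + 4 = 10
Best route has total 10.

10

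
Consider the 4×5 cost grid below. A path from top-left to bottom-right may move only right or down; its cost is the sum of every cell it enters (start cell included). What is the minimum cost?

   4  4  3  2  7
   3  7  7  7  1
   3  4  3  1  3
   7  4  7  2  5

25

One optimal route is (0,0) → (1,0) → (2,0) → (2,1) → (2,2) → (2,3) → (3,3) → (3,4).
Its cost is 4 + 3 + 3 + 4 + 3 + 1 + 2 + 5 = 25.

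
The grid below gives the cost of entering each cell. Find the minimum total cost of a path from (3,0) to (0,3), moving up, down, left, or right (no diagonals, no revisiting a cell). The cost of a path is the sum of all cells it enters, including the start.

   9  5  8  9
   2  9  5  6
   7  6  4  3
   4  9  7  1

One optimal route is r3c0→r2c0→r2c1→r2c2→r2c3→r1c3→r0c3.
Its cost is 4 + 7 + 6 + 4 + 3 + 6 + 9 = 39.

39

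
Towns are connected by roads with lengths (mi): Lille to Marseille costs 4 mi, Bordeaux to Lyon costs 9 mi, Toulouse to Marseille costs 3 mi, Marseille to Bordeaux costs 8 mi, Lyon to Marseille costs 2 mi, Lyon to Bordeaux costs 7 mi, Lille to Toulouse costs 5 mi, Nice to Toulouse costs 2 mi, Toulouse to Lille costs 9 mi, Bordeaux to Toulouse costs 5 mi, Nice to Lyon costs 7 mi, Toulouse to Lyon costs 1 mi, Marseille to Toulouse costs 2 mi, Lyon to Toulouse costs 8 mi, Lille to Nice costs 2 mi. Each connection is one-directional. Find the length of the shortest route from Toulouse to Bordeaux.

Candidate routes:
Toulouse-Marseille-Bordeaux: 3 + 8 = 11
Toulouse-Lille-Nice-Lyon-Marseille-Bordeaux: 9 + 2 + 7 + 2 + 8 = 28
Toulouse-Lille-Nice-Lyon-Bordeaux: 9 + 2 + 7 + 7 = 25
Toulouse-Lyon-Marseille-Bordeaux: 1 + 2 + 8 = 11
Toulouse-Lille-Marseille-Bordeaux: 9 + 4 + 8 = 21
Toulouse-Lyon-Bordeaux: 1 + 7 = 8
The minimum is 8 mi.

8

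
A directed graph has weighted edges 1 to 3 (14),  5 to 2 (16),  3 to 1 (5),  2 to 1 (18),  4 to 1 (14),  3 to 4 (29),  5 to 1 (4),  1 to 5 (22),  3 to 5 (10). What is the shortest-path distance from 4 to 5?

Paths from 4 to 5:
4 - 1 - 5: 14 + 22 = 36
4 - 1 - 3 - 5: 14 + 14 + 10 = 38
Best route has total 36.

36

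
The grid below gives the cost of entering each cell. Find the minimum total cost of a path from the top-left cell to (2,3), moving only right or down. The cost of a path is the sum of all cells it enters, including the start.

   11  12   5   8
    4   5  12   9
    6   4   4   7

35

One optimal route is (0,0) → (1,0) → (1,1) → (2,1) → (2,2) → (2,3).
Its cost is 11 + 4 + 5 + 4 + 4 + 7 = 35.
For comparison, the top-then-right route costs 52.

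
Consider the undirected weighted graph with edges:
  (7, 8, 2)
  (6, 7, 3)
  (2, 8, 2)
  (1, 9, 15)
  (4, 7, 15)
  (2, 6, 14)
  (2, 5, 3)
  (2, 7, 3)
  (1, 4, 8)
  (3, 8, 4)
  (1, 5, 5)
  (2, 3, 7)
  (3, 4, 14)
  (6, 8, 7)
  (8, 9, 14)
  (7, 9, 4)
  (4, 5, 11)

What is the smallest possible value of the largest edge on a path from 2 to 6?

3

Some routes from 2 to 6:
2→3→8→6: max(7, 4, 7) = 7
2→7→8→6: max(3, 2, 7) = 7
2→7→6: max(3, 3) = 3
2→8→7→6: max(2, 2, 3) = 3
2→3→8→7→6: max(7, 4, 2, 3) = 7
2→8→6: max(2, 7) = 7
The minimum achievable maximum is 3.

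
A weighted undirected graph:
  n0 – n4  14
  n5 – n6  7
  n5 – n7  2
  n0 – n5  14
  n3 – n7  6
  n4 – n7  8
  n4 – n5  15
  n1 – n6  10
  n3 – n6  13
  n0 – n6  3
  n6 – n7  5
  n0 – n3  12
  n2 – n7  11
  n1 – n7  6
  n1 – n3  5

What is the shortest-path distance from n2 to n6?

Comparing a few candidate routes:
n2-n7-n6: 11 + 5 = 16
n2-n7-n5-n6: 11 + 2 + 7 = 20
n2-n7-n1-n6: 11 + 6 + 10 = 27
The minimum is 16.

16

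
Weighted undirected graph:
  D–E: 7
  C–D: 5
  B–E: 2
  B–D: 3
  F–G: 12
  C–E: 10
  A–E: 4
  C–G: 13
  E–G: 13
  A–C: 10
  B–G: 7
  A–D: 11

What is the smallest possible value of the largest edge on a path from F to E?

Some routes from F to E:
F→G→B→D→A→E: max(12, 7, 3, 11, 4) = 12
F→G→B→D→E: max(12, 7, 3, 7) = 12
F→G→B→D→C→E: max(12, 7, 3, 5, 10) = 12
F→G→B→D→C→A→E: max(12, 7, 3, 5, 10, 4) = 12
F→G→B→D→A→C→E: max(12, 7, 3, 11, 10, 10) = 12
Best route has worst link 12.

12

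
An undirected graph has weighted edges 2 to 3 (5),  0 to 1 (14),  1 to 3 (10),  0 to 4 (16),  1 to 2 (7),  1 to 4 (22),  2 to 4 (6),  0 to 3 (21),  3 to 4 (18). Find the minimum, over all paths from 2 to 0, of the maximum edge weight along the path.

Comparing a few candidate routes:
2 → 1 → 0: max(7, 14) = 14
2 → 4 → 0: max(6, 16) = 16
2 → 3 → 1 → 0: max(5, 10, 14) = 14
The minimum achievable maximum is 14.

14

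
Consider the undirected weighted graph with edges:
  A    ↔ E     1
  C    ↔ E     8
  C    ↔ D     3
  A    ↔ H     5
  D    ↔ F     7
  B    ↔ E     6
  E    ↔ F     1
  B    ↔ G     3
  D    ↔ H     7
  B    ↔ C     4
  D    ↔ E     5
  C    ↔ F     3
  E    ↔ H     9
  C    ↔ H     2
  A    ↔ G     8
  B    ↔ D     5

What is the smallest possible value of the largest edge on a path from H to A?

3

Comparing a few candidate routes:
H - C - F - E - A: max(2, 3, 1, 1) = 3
H - C - D - E - A: max(2, 3, 5, 1) = 5
H - A: max(5) = 5
Best route has worst link 3.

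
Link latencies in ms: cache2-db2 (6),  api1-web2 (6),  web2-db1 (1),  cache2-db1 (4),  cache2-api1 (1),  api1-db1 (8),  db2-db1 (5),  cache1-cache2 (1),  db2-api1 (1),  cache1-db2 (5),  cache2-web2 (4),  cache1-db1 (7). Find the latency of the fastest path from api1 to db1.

Checking several routes:
api1 - web2 - db1: 6 + 1 = 7
api1 - cache2 - web2 - db1: 1 + 4 + 1 = 6
api1 - cache2 - db1: 1 + 4 = 5
api1 - db2 - db1: 1 + 5 = 6
Best route has total 5 ms.

5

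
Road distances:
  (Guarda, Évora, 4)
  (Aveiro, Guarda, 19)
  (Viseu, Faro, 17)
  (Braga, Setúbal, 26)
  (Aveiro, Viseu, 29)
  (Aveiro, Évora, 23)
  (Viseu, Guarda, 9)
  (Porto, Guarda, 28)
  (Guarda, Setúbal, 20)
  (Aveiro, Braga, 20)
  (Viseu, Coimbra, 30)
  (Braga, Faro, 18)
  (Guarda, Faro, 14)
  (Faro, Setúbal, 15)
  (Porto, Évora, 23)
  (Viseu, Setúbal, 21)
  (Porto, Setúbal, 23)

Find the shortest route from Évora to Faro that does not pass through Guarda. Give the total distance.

61

Comparing a few candidate routes:
Évora-Aveiro-Viseu-Setúbal-Faro: 23 + 29 + 21 + 15 = 88
Évora-Aveiro-Braga-Setúbal-Faro: 23 + 20 + 26 + 15 = 84
Évora-Porto-Setúbal-Faro: 23 + 23 + 15 = 61
Évora-Porto-Setúbal-Viseu-Faro: 23 + 23 + 21 + 17 = 84
Évora-Aveiro-Viseu-Faro: 23 + 29 + 17 = 69
Évora-Aveiro-Braga-Faro: 23 + 20 + 18 = 61
Shortest: 61.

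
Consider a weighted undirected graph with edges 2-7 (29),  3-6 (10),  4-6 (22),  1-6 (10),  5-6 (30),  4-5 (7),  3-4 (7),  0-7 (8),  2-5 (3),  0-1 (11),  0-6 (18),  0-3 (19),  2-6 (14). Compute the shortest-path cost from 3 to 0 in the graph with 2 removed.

19

Comparing a few candidate routes:
3→6→1→0: 10 + 10 + 11 = 31
3→6→0: 10 + 18 = 28
3→0: 19
Best route has total 19.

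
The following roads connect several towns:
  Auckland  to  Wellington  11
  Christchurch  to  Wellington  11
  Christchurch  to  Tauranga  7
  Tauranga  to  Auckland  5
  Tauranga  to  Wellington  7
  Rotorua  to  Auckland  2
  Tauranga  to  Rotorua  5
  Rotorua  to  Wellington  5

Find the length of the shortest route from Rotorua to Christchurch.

12

Some routes from Rotorua to Christchurch:
Rotorua-Auckland-Tauranga-Christchurch: 2 + 5 + 7 = 14
Rotorua-Wellington-Christchurch: 5 + 11 = 16
Rotorua-Tauranga-Christchurch: 5 + 7 = 12
Shortest: 12.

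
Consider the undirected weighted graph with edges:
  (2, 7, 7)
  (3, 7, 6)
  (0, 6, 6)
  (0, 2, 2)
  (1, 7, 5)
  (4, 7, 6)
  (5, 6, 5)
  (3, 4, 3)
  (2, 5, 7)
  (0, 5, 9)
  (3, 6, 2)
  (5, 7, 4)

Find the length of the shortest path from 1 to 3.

11

Some routes from 1 to 3:
1 -> 7 -> 3: 5 + 6 = 11
1 -> 7 -> 2 -> 0 -> 6 -> 3: 5 + 7 + 2 + 6 + 2 = 22
1 -> 7 -> 4 -> 3: 5 + 6 + 3 = 14
1 -> 7 -> 5 -> 6 -> 3: 5 + 4 + 5 + 2 = 16
Shortest: 11.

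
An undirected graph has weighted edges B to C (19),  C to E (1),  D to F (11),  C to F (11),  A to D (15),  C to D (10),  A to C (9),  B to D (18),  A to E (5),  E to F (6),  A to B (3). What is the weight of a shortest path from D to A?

A few of the D→A routes:
D-B-A: 18 + 3 = 21
D-F-E-A: 11 + 6 + 5 = 22
D-C-A: 10 + 9 = 19
D-C-E-A: 10 + 1 + 5 = 16
D-A: 15
D-F-E-C-A: 11 + 6 + 1 + 9 = 27
Best route has total 15.

15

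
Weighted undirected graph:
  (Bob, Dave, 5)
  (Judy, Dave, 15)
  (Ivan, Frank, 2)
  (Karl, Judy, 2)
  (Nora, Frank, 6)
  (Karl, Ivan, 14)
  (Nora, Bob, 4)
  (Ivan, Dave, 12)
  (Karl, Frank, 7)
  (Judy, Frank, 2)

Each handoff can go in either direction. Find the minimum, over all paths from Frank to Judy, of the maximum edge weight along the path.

Comparing a few candidate routes:
Frank - Judy: max(2) = 2
Frank - Nora - Bob - Dave - Ivan - Karl - Judy: max(6, 4, 5, 12, 14, 2) = 14
Frank - Karl - Judy: max(7, 2) = 7
Smallest bottleneck: 2.

2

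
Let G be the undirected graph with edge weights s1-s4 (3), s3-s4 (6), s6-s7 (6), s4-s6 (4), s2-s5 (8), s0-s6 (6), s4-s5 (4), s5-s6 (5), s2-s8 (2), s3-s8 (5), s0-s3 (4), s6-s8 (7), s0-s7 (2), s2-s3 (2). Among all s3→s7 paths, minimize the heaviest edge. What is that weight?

4

Checking several routes:
s3 -> s0 -> s7: max(4, 2) = 4
s3 -> s0 -> s6 -> s7: max(4, 6, 6) = 6
s3 -> s4 -> s5 -> s6 -> s7: max(6, 4, 5, 6) = 6
Smallest bottleneck: 4.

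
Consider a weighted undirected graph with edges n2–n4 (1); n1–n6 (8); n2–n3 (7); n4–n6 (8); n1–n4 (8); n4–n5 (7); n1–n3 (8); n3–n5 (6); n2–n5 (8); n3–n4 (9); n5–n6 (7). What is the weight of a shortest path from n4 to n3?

Some routes from n4 to n3:
n4-n5-n3: 7 + 6 = 13
n4-n2-n3: 1 + 7 = 8
n4-n3: 9
n4-n2-n5-n3: 1 + 8 + 6 = 15
Best route has total 8.

8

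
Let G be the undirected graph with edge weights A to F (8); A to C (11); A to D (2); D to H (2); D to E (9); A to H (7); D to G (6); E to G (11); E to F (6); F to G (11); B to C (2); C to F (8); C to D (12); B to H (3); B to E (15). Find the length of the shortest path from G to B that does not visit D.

A few of the G→B routes:
G-E-B: 11 + 15 = 26
G-F-C-B: 11 + 8 + 2 = 21
G-E-F-C-B: 11 + 6 + 8 + 2 = 27
Best route has total 21.

21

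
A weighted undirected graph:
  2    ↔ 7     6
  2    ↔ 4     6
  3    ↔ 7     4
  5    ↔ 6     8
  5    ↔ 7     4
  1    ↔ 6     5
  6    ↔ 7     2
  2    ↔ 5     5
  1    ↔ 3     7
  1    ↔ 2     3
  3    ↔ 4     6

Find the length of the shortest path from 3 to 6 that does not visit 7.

Candidate routes:
3 → 4 → 2 → 1 → 6: 6 + 6 + 3 + 5 = 20
3 → 1 → 2 → 5 → 6: 7 + 3 + 5 + 8 = 23
3 → 4 → 2 → 5 → 6: 6 + 6 + 5 + 8 = 25
3 → 1 → 6: 7 + 5 = 12
Shortest: 12.

12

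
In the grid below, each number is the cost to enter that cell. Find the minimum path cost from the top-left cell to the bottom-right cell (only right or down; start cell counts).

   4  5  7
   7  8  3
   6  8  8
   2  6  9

One optimal route is r0c0→r1c0→r2c0→r3c0→r3c1→r3c2.
Its cost is 4 + 7 + 6 + 2 + 6 + 9 = 34.

34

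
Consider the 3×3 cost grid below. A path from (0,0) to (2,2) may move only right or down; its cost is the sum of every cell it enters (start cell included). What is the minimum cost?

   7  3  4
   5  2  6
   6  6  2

Best path: [0,0] [0,1] [1,1] [1,2] [2,2]
Cost: 7 + 3 + 2 + 6 + 2 = 20
(Top row then right column would cost 22.)

20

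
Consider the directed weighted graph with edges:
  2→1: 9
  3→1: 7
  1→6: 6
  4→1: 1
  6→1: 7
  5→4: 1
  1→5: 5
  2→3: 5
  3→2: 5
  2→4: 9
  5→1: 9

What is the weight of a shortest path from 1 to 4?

Routes from 1 to 4:
1→5→4: 5 + 1 = 6
The minimum is 6.

6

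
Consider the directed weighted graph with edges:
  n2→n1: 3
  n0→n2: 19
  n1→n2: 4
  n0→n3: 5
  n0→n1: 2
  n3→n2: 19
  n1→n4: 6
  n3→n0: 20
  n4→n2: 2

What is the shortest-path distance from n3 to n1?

Paths from n3 to n1:
n3-n0-n1: 20 + 2 = 22
n3-n2-n1: 19 + 3 = 22
n3-n0-n2-n1: 20 + 19 + 3 = 42
The minimum is 22.

22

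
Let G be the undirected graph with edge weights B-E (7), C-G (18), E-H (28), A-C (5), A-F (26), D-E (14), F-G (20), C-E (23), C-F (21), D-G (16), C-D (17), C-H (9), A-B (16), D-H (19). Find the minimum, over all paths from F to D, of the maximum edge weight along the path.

20

Comparing a few candidate routes:
F → C → D: max(21, 17) = 21
F → G → C → A → B → E → D: max(20, 18, 5, 16, 7, 14) = 20
F → G → C → H → D: max(20, 18, 9, 19) = 20
F → C → H → D: max(21, 9, 19) = 21
F → G → C → D: max(20, 18, 17) = 20
F → G → D: max(20, 16) = 20
The minimum achievable maximum is 20.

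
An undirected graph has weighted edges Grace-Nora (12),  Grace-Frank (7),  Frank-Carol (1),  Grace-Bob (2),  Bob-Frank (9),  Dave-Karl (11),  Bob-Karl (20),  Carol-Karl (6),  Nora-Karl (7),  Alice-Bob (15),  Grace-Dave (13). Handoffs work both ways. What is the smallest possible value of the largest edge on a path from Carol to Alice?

15

Some routes from Carol to Alice:
Carol→Karl→Dave→Grace→Frank→Bob→Alice: max(6, 11, 13, 7, 9, 15) = 15
Carol→Frank→Grace→Bob→Alice: max(1, 7, 2, 15) = 15
Carol→Frank→Bob→Alice: max(1, 9, 15) = 15
Best route has worst link 15.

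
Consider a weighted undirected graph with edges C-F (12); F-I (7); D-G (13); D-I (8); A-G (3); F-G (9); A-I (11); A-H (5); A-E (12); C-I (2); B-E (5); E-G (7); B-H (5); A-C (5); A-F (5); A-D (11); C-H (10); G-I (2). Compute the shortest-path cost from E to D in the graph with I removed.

Comparing a few candidate routes:
E→A→G→D: 12 + 3 + 13 = 28
E→G→D: 7 + 13 = 20
E→G→A→D: 7 + 3 + 11 = 21
E→A→D: 12 + 11 = 23
E→B→H→A→D: 5 + 5 + 5 + 11 = 26
Shortest: 20.

20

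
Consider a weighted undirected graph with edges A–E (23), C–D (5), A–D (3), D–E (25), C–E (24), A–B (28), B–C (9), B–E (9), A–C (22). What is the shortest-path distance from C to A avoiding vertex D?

Paths from C to A avoiding D:
C → B → A: 9 + 28 = 37
C → A: 22
C → B → E → A: 9 + 9 + 23 = 41
C → E → B → A: 24 + 9 + 28 = 61
C → E → A: 24 + 23 = 47
Best route has total 22.

22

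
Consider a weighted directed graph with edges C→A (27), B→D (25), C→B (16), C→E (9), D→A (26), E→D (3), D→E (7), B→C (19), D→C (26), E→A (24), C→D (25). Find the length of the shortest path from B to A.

46

Comparing a few candidate routes:
B→C→E→D→A: 19 + 9 + 3 + 26 = 57
B→C→E→A: 19 + 9 + 24 = 52
B→D→A: 25 + 26 = 51
B→C→A: 19 + 27 = 46
B→D→E→A: 25 + 7 + 24 = 56
B→C→D→A: 19 + 25 + 26 = 70
Best route has total 46.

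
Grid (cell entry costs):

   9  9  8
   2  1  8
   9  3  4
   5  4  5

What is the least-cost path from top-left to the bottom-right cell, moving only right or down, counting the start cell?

Cheapest: r0c0→r1c0→r1c1→r2c1→r2c2→r3c2
  9 + 2 + 1 + 3 + 4 + 5 = 24

24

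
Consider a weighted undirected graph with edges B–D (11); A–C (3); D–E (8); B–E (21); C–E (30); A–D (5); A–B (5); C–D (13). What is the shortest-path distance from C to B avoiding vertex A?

24

Candidate routes:
C-E-B: 30 + 21 = 51
C-D-B: 13 + 11 = 24
C-E-D-B: 30 + 8 + 11 = 49
C-D-E-B: 13 + 8 + 21 = 42
Shortest: 24.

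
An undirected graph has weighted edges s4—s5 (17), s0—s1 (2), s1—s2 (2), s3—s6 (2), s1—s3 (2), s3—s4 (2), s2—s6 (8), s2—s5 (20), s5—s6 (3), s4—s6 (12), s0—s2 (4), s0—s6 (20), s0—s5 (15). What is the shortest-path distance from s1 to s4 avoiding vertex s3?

22

Checking several routes:
s1-s0-s2-s6-s4: 2 + 4 + 8 + 12 = 26
s1-s0-s5-s6-s4: 2 + 15 + 3 + 12 = 32
s1-s2-s6-s5-s4: 2 + 8 + 3 + 17 = 30
s1-s2-s6-s4: 2 + 8 + 12 = 22
Best route has total 22.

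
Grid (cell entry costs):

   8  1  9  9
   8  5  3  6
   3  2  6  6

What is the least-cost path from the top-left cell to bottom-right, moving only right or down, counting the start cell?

28

Cheapest: [0,0] [0,1] [1,1] [2,1] [2,2] [2,3]
  8 + 1 + 5 + 2 + 6 + 6 = 28
(Top row then right column would cost 39.)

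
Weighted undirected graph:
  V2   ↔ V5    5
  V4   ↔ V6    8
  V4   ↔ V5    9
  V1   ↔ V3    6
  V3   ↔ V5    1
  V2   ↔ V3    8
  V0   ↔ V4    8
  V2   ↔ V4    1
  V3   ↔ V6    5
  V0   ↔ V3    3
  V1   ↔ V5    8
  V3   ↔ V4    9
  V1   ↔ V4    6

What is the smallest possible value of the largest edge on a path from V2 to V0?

A few of the V2→V0 routes:
V2 → V4 → V6 → V3 → V0: max(1, 8, 5, 3) = 8
V2 → V4 → V1 → V3 → V0: max(1, 6, 6, 3) = 6
V2 → V5 → V3 → V0: max(5, 1, 3) = 5
V2 → V4 → V1 → V5 → V3 → V0: max(1, 6, 8, 1, 3) = 8
V2 → V4 → V0: max(1, 8) = 8
The minimum achievable maximum is 5.

5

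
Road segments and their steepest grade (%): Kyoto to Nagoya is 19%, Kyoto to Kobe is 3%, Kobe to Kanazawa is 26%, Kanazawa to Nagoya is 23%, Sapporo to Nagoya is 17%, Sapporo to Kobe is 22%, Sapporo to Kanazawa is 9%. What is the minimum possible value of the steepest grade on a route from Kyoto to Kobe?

3

Comparing a few candidate routes:
Kyoto - Kobe: max(3) = 3
Kyoto - Nagoya - Sapporo - Kobe: max(19, 17, 22) = 22
Kyoto - Nagoya - Kanazawa - Sapporo - Kobe: max(19, 23, 9, 22) = 23
The minimum achievable maximum is 3%.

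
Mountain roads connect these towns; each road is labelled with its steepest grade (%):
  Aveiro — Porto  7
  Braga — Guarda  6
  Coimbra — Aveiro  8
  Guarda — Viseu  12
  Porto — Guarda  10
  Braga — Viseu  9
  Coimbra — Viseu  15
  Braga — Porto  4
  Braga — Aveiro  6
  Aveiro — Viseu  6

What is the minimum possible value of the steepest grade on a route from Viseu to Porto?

6

Comparing a few candidate routes:
Viseu→Braga→Guarda→Porto: max(9, 6, 10) = 10
Viseu→Braga→Porto: max(9, 4) = 9
Viseu→Aveiro→Porto: max(6, 7) = 7
Viseu→Aveiro→Braga→Guarda→Porto: max(6, 6, 6, 10) = 10
Viseu→Braga→Aveiro→Porto: max(9, 6, 7) = 9
Viseu→Aveiro→Braga→Porto: max(6, 6, 4) = 6
Smallest bottleneck: 6%.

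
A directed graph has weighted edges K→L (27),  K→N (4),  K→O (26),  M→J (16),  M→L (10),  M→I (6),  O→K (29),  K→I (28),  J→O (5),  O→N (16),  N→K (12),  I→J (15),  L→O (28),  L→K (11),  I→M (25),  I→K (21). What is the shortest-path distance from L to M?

Candidate routes:
L -> K -> I -> M: 11 + 28 + 25 = 64
L -> O -> K -> I -> M: 28 + 29 + 28 + 25 = 110
L -> O -> N -> K -> I -> M: 28 + 16 + 12 + 28 + 25 = 109
Shortest: 64.

64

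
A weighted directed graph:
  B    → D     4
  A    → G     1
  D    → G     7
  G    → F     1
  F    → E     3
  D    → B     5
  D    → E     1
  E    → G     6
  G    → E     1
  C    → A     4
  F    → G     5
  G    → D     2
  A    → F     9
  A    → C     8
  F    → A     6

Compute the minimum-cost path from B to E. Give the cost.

5

Paths from B to E:
B → D → E: 4 + 1 = 5
B → D → G → F → E: 4 + 7 + 1 + 3 = 15
B → D → G → E: 4 + 7 + 1 = 12
The minimum is 5.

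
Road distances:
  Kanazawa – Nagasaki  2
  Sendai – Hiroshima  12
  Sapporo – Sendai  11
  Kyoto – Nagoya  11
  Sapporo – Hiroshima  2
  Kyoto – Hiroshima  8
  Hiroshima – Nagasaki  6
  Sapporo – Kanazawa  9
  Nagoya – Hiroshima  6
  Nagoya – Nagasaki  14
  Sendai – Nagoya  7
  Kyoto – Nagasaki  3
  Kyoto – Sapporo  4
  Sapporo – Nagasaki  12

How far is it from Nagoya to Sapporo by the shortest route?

A few of the Nagoya→Sapporo routes:
Nagoya - Hiroshima - Nagasaki - Kyoto - Sapporo: 6 + 6 + 3 + 4 = 19
Nagoya - Hiroshima - Kyoto - Sapporo: 6 + 8 + 4 = 18
Nagoya - Sendai - Sapporo: 7 + 11 = 18
Nagoya - Kyoto - Sapporo: 11 + 4 = 15
Nagoya - Hiroshima - Sapporo: 6 + 2 = 8
Shortest: 8.

8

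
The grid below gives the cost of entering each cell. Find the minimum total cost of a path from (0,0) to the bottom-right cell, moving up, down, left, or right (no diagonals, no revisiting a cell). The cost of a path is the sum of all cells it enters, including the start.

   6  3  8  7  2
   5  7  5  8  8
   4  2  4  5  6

One optimal route is (0,0)→(1,0)→(2,0)→(2,1)→(2,2)→(2,3)→(2,4).
Its cost is 6 + 5 + 4 + 2 + 4 + 5 + 6 = 32.

32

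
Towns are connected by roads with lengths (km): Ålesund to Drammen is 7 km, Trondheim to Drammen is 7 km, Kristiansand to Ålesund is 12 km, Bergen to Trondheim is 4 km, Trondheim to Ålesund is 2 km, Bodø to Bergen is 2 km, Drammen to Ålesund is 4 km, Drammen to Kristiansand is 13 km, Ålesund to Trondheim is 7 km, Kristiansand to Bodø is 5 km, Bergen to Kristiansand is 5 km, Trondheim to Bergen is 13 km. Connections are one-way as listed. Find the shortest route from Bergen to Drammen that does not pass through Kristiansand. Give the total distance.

Routes from Bergen to Drammen avoiding Kristiansand:
Bergen→Trondheim→Ålesund→Drammen: 4 + 2 + 7 = 13
Bergen→Trondheim→Drammen: 4 + 7 = 11
The minimum is 11 km.

11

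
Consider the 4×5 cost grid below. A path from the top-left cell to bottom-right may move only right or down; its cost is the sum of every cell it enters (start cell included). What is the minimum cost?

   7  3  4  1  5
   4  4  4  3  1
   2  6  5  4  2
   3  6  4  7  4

Take (0,0) -> (0,1) -> (0,2) -> (0,3) -> (1,3) -> (1,4) -> (2,4) -> (3,4) for a total of 7 + 3 + 4 + 1 + 3 + 1 + 2 + 4 = 25.
For comparison, the top-then-right route costs 27.

25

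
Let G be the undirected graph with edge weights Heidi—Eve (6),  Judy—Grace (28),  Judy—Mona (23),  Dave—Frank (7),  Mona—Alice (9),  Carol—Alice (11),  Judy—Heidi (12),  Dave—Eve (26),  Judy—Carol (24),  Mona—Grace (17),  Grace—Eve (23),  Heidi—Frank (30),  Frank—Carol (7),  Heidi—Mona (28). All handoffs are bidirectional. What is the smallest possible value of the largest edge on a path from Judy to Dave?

23

Checking several routes:
Judy → Mona → Alice → Carol → Frank → Dave: max(23, 9, 11, 7, 7) = 23
Judy → Carol → Alice → Mona → Grace → Eve → Dave: max(24, 11, 9, 17, 23, 26) = 26
Judy → Mona → Grace → Eve → Dave: max(23, 17, 23, 26) = 26
Judy → Heidi → Eve → Grace → Mona → Alice → Carol → Frank → Dave: max(12, 6, 23, 17, 9, 11, 7, 7) = 23
Judy → Heidi → Eve → Dave: max(12, 6, 26) = 26
Judy → Carol → Frank → Dave: max(24, 7, 7) = 24
The minimum achievable maximum is 23.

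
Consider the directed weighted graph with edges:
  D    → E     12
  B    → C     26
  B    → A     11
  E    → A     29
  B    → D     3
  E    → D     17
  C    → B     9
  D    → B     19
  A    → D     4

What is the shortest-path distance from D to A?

30

Candidate routes:
D→E→A: 12 + 29 = 41
D→B→A: 19 + 11 = 30
Best route has total 30.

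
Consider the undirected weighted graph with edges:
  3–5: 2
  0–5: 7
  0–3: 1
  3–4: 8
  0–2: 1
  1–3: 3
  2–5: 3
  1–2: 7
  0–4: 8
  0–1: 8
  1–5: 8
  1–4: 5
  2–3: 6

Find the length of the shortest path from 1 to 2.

Comparing a few candidate routes:
1 → 3 → 0 → 2: 3 + 1 + 1 = 5
1 → 3 → 5 → 2: 3 + 2 + 3 = 8
1 → 2: 7
The minimum is 5.

5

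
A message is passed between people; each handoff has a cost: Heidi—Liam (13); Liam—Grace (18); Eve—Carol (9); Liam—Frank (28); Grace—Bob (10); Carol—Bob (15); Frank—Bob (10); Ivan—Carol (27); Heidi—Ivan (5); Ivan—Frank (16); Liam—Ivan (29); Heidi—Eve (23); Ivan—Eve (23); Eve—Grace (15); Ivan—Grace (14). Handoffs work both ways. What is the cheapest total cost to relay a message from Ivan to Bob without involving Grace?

26

Some routes from Ivan to Bob avoiding Grace:
Ivan -> Heidi -> Eve -> Carol -> Bob: 5 + 23 + 9 + 15 = 52
Ivan -> Eve -> Carol -> Bob: 23 + 9 + 15 = 47
Ivan -> Carol -> Bob: 27 + 15 = 42
Ivan -> Heidi -> Liam -> Frank -> Bob: 5 + 13 + 28 + 10 = 56
Ivan -> Frank -> Bob: 16 + 10 = 26
The minimum is 26.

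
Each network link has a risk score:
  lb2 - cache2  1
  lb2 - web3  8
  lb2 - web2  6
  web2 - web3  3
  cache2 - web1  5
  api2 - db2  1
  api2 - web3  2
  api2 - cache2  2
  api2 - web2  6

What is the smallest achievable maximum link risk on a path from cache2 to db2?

2

Some routes from cache2 to db2:
cache2→lb2→web3→api2→db2: max(1, 8, 2, 1) = 8
cache2→lb2→web2→web3→api2→db2: max(1, 6, 3, 2, 1) = 6
cache2→api2→db2: max(2, 1) = 2
cache2→lb2→web2→api2→db2: max(1, 6, 6, 1) = 6
Smallest bottleneck: 2.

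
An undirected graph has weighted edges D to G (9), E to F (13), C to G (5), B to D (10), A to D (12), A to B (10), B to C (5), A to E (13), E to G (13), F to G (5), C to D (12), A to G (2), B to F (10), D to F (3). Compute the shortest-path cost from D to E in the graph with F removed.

22

Some routes from D to E avoiding F:
D -> A -> E: 12 + 13 = 25
D -> G -> E: 9 + 13 = 22
D -> A -> G -> E: 12 + 2 + 13 = 27
D -> G -> A -> E: 9 + 2 + 13 = 24
Best route has total 22.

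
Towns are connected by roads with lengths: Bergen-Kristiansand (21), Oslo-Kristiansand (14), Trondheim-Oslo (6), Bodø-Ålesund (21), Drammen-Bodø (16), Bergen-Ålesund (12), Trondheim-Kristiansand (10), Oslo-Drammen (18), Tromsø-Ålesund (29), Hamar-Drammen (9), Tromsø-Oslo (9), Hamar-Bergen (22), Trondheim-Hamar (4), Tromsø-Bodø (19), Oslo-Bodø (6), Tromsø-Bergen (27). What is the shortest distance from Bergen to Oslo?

Some routes from Bergen to Oslo:
Bergen→Ålesund→Bodø→Oslo: 12 + 21 + 6 = 39
Bergen→Kristiansand→Trondheim→Oslo: 21 + 10 + 6 = 37
Bergen→Tromsø→Oslo: 27 + 9 = 36
Bergen→Kristiansand→Oslo: 21 + 14 = 35
Bergen→Hamar→Trondheim→Oslo: 22 + 4 + 6 = 32
Best route has total 32.

32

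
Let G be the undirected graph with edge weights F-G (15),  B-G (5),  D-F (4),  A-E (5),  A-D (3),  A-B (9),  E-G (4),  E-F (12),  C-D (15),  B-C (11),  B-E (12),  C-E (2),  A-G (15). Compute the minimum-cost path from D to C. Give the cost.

10

Checking several routes:
D -> F -> E -> C: 4 + 12 + 2 = 18
D -> A -> B -> C: 3 + 9 + 11 = 23
D -> A -> G -> E -> C: 3 + 15 + 4 + 2 = 24
D -> C: 15
D -> A -> B -> G -> E -> C: 3 + 9 + 5 + 4 + 2 = 23
D -> A -> E -> C: 3 + 5 + 2 = 10
Best route has total 10.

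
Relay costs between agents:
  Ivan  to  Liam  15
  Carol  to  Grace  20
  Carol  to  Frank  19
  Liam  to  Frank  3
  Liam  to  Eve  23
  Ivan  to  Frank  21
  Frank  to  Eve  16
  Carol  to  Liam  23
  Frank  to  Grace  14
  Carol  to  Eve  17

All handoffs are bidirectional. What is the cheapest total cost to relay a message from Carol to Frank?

Some routes from Carol to Frank:
Carol - Eve - Frank: 17 + 16 = 33
Carol - Frank: 19
Carol - Grace - Frank: 20 + 14 = 34
Carol - Liam - Frank: 23 + 3 = 26
Shortest: 19.

19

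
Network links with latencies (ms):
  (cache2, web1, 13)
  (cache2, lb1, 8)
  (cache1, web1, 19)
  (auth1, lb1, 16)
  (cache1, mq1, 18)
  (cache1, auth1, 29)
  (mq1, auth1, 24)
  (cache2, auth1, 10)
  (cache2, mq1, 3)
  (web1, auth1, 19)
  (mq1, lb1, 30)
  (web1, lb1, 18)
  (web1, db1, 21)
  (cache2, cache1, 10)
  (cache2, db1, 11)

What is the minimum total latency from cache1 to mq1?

13

A few of the cache1→mq1 routes:
cache1 -> cache2 -> auth1 -> mq1: 10 + 10 + 24 = 44
cache1 -> web1 -> cache2 -> mq1: 19 + 13 + 3 = 35
cache1 -> auth1 -> cache2 -> mq1: 29 + 10 + 3 = 42
cache1 -> cache2 -> mq1: 10 + 3 = 13
cache1 -> mq1: 18
cache1 -> cache2 -> lb1 -> mq1: 10 + 8 + 30 = 48
The minimum is 13 ms.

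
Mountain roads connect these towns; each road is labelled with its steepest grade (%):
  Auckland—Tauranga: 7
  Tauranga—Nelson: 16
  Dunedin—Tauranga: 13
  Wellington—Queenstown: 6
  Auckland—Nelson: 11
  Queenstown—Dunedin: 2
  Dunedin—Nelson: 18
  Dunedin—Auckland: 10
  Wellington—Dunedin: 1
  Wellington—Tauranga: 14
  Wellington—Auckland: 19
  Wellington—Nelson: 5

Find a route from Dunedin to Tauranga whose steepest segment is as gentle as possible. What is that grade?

10

Comparing a few candidate routes:
Dunedin-Tauranga: max(13) = 13
Dunedin-Wellington-Nelson-Auckland-Tauranga: max(1, 5, 11, 7) = 11
Dunedin-Auckland-Tauranga: max(10, 7) = 10
Dunedin-Queenstown-Wellington-Nelson-Auckland-Tauranga: max(2, 6, 5, 11, 7) = 11
Dunedin-Wellington-Tauranga: max(1, 14) = 14
The minimum achievable maximum is 10%.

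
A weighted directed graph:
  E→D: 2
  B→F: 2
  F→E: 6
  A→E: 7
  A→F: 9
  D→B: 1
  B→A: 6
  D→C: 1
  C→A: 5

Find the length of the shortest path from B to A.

6

Paths from B to A:
B→F→E→D→C→A: 2 + 6 + 2 + 1 + 5 = 16
B→A: 6
Shortest: 6.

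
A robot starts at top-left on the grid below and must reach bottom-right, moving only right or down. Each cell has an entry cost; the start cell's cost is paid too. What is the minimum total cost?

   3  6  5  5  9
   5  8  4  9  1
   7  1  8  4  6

34

Cheapest: (0,0)→(0,1)→(0,2)→(1,2)→(1,3)→(1,4)→(2,4)
  3 + 6 + 5 + 4 + 9 + 1 + 6 = 34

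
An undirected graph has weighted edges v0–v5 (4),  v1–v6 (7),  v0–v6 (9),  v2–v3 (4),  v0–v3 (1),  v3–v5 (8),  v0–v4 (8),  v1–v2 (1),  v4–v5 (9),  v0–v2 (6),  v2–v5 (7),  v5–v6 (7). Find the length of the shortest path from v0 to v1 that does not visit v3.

7

Comparing a few candidate routes:
v0-v2-v1: 6 + 1 = 7
v0-v6-v1: 9 + 7 = 16
v0-v5-v2-v1: 4 + 7 + 1 = 12
Shortest: 7.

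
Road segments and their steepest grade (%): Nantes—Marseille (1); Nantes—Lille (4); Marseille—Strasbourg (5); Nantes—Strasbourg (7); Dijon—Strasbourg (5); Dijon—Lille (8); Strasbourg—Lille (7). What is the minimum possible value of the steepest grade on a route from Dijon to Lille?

Routes from Dijon to Lille:
Dijon → Lille: max(8) = 8
Dijon → Strasbourg → Marseille → Nantes → Lille: max(5, 5, 1, 4) = 5
Dijon → Strasbourg → Nantes → Lille: max(5, 7, 4) = 7
Dijon → Strasbourg → Lille: max(5, 7) = 7
Best route has worst link 5%.

5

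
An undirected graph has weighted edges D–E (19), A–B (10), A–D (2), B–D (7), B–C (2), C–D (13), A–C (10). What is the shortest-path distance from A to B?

A few of the A→B routes:
A-B: 10
A-D-C-B: 2 + 13 + 2 = 17
A-D-B: 2 + 7 = 9
A-C-B: 10 + 2 = 12
Best route has total 9.

9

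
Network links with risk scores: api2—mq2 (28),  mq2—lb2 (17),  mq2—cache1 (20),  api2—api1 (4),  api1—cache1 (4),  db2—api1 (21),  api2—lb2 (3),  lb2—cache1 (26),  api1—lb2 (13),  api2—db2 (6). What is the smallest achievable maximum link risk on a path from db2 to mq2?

Comparing a few candidate routes:
db2→api2→api1→lb2→mq2: max(6, 4, 13, 17) = 17
db2→api2→api1→cache1→mq2: max(6, 4, 4, 20) = 20
db2→api2→lb2→api1→cache1→mq2: max(6, 3, 13, 4, 20) = 20
db2→api2→lb2→mq2: max(6, 3, 17) = 17
Smallest bottleneck: 17.

17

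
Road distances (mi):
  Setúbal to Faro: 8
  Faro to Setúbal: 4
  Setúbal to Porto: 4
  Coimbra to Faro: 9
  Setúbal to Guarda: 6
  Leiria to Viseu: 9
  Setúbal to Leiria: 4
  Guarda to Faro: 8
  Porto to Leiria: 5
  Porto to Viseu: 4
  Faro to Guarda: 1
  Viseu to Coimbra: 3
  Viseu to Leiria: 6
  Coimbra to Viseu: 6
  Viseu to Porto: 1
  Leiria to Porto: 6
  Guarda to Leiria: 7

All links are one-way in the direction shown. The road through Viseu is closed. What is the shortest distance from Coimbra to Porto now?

Routes from Coimbra to Porto avoiding Viseu:
Coimbra→Faro→Guarda→Leiria→Porto: 9 + 1 + 7 + 6 = 23
Coimbra→Faro→Setúbal→Leiria→Porto: 9 + 4 + 4 + 6 = 23
Coimbra→Faro→Setúbal→Porto: 9 + 4 + 4 = 17
Coimbra→Faro→Setúbal→Guarda→Leiria→Porto: 9 + 4 + 6 + 7 + 6 = 32
Best route has total 17 mi.

17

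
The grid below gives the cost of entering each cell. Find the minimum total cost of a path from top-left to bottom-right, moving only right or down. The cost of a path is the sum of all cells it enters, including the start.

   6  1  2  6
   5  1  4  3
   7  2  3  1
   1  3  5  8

22

Path [0,0]→[0,1]→[1,1]→[2,1]→[2,2]→[2,3]→[3,3]: 6 + 1 + 1 + 2 + 3 + 1 + 8 = 22.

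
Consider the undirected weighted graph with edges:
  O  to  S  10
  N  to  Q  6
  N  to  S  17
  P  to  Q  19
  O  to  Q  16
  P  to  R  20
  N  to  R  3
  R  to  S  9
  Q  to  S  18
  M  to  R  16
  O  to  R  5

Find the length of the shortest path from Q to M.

Comparing a few candidate routes:
Q -> S -> R -> M: 18 + 9 + 16 = 43
Q -> N -> S -> R -> M: 6 + 17 + 9 + 16 = 48
Q -> O -> S -> R -> M: 16 + 10 + 9 + 16 = 51
Q -> O -> R -> M: 16 + 5 + 16 = 37
Q -> N -> R -> M: 6 + 3 + 16 = 25
Q -> S -> O -> R -> M: 18 + 10 + 5 + 16 = 49
The minimum is 25.

25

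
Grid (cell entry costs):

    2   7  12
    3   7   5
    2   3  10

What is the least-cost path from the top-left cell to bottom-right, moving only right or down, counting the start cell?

20

Path (0,0)→(1,0)→(2,0)→(2,1)→(2,2): 2 + 3 + 2 + 3 + 10 = 20.
(Top row then right column would cost 36.)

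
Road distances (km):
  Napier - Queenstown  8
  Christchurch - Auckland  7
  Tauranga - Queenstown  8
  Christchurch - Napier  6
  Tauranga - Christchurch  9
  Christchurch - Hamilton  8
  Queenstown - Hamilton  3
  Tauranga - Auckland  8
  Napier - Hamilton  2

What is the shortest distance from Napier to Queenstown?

5

Comparing a few candidate routes:
Napier→Hamilton→Christchurch→Tauranga→Queenstown: 2 + 8 + 9 + 8 = 27
Napier→Queenstown: 8
Napier→Christchurch→Auckland→Tauranga→Queenstown: 6 + 7 + 8 + 8 = 29
Napier→Christchurch→Hamilton→Queenstown: 6 + 8 + 3 = 17
Napier→Hamilton→Queenstown: 2 + 3 = 5
Napier→Christchurch→Tauranga→Queenstown: 6 + 9 + 8 = 23
Best route has total 5 km.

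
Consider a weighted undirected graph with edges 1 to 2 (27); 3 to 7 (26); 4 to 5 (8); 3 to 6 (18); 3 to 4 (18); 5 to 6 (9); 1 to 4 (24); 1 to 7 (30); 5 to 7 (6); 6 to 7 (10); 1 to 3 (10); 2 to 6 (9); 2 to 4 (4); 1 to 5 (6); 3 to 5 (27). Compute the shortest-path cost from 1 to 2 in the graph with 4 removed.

24

A few of the 1→2 routes:
1 → 5 → 6 → 2: 6 + 9 + 9 = 24
1 → 3 → 6 → 2: 10 + 18 + 9 = 37
1 → 5 → 7 → 6 → 2: 6 + 6 + 10 + 9 = 31
1 → 2: 27
Shortest: 24.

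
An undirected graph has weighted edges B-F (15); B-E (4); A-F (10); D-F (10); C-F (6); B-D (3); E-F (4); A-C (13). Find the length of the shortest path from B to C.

Checking several routes:
B -> F -> C: 15 + 6 = 21
B -> E -> F -> C: 4 + 4 + 6 = 14
B -> D -> F -> C: 3 + 10 + 6 = 19
B -> E -> F -> A -> C: 4 + 4 + 10 + 13 = 31
Best route has total 14.

14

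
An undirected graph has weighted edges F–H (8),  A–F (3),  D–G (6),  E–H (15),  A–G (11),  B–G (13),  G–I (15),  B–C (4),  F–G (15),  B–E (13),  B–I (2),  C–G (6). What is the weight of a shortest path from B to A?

21

Checking several routes:
B - C - G - A: 4 + 6 + 11 = 21
B - G - F - A: 13 + 15 + 3 = 31
B - C - G - F - A: 4 + 6 + 15 + 3 = 28
B - I - G - A: 2 + 15 + 11 = 28
B - G - A: 13 + 11 = 24
Shortest: 21.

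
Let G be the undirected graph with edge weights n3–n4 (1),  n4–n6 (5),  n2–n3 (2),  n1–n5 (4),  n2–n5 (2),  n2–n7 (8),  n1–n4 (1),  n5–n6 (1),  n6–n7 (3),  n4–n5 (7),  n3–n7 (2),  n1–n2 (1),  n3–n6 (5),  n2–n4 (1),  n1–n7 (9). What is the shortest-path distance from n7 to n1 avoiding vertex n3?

7

Some routes from n7 to n1 avoiding n3:
n7 - n6 - n5 - n1: 3 + 1 + 4 = 8
n7 - n6 - n5 - n2 - n1: 3 + 1 + 2 + 1 = 7
n7 - n6 - n5 - n2 - n4 - n1: 3 + 1 + 2 + 1 + 1 = 8
Best route has total 7.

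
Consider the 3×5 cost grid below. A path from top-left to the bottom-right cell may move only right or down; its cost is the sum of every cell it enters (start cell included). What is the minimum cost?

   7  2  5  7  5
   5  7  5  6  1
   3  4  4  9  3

29

Take r0c0→r0c1→r0c2→r1c2→r1c3→r1c4→r2c4 for a total of 7 + 2 + 5 + 5 + 6 + 1 + 3 = 29.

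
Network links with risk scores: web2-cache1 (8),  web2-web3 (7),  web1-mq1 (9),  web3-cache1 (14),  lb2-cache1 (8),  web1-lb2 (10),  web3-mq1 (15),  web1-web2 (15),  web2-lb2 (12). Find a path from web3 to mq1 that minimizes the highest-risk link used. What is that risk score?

10

A few of the web3→mq1 routes:
web3-cache1-web2-lb2-web1-mq1: max(14, 8, 12, 10, 9) = 14
web3-web2-cache1-lb2-web1-mq1: max(7, 8, 8, 10, 9) = 10
web3-web2-lb2-web1-mq1: max(7, 12, 10, 9) = 12
Smallest bottleneck: 10.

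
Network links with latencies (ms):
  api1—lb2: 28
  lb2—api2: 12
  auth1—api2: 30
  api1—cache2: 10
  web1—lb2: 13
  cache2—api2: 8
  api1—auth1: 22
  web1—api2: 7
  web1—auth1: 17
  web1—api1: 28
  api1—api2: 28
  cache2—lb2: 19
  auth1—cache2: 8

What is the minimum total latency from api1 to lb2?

Checking several routes:
api1 - cache2 - api2 - web1 - lb2: 10 + 8 + 7 + 13 = 38
api1 - api2 - lb2: 28 + 12 = 40
api1 - lb2: 28
api1 - cache2 - lb2: 10 + 19 = 29
api1 - cache2 - api2 - lb2: 10 + 8 + 12 = 30
Best route has total 28 ms.

28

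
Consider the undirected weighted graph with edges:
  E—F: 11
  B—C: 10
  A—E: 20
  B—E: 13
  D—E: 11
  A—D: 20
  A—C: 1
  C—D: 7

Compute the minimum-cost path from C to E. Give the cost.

Some routes from C to E:
C→A→E: 1 + 20 = 21
C→D→E: 7 + 11 = 18
C→B→E: 10 + 13 = 23
C→A→D→E: 1 + 20 + 11 = 32
The minimum is 18.

18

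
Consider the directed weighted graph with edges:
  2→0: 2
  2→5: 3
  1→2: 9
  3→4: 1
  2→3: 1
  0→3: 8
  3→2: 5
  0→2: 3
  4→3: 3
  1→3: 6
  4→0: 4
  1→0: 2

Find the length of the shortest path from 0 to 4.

Paths from 0 to 4:
0-2-3-4: 3 + 1 + 1 = 5
0-3-4: 8 + 1 = 9
Best route has total 5.

5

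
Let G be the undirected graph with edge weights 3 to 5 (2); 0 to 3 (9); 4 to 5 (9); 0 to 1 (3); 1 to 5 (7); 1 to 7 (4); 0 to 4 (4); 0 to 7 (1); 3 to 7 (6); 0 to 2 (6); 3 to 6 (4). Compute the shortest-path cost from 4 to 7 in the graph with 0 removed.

17

Paths from 4 to 7 avoiding 0:
4→5→3→7: 9 + 2 + 6 = 17
4→5→1→7: 9 + 7 + 4 = 20
Best route has total 17.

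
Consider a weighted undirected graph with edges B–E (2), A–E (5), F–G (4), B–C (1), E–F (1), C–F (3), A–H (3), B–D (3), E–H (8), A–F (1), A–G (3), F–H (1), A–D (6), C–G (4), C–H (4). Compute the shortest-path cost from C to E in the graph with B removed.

4

A few of the C→E routes:
C → G → F → E: 4 + 4 + 1 = 9
C → F → A → E: 3 + 1 + 5 = 9
C → G → A → F → E: 4 + 3 + 1 + 1 = 9
C → F → E: 3 + 1 = 4
C → H → A → F → E: 4 + 3 + 1 + 1 = 9
C → H → F → E: 4 + 1 + 1 = 6
Best route has total 4.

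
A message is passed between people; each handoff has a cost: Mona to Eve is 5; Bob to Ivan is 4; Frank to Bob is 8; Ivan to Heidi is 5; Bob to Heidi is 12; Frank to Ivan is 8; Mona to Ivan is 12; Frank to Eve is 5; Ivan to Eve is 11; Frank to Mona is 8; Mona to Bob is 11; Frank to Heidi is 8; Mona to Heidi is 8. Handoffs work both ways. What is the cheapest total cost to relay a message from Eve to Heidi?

Comparing a few candidate routes:
Eve -> Mona -> Frank -> Heidi: 5 + 8 + 8 = 21
Eve -> Mona -> Heidi: 5 + 8 = 13
Eve -> Frank -> Heidi: 5 + 8 = 13
Eve -> Frank -> Ivan -> Heidi: 5 + 8 + 5 = 18
Eve -> Ivan -> Heidi: 11 + 5 = 16
The minimum is 13.

13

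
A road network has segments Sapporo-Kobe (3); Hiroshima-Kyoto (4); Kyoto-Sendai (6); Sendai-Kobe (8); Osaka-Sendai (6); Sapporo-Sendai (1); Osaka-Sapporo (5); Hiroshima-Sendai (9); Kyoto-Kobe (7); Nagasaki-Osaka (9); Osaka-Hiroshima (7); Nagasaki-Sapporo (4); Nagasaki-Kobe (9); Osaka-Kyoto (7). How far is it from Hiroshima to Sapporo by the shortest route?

10

Comparing a few candidate routes:
Hiroshima - Kyoto - Kobe - Sapporo: 4 + 7 + 3 = 14
Hiroshima - Sendai - Sapporo: 9 + 1 = 10
Hiroshima - Osaka - Sendai - Sapporo: 7 + 6 + 1 = 14
Hiroshima - Kyoto - Sendai - Sapporo: 4 + 6 + 1 = 11
Hiroshima - Osaka - Sapporo: 7 + 5 = 12
Shortest: 10 mi.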